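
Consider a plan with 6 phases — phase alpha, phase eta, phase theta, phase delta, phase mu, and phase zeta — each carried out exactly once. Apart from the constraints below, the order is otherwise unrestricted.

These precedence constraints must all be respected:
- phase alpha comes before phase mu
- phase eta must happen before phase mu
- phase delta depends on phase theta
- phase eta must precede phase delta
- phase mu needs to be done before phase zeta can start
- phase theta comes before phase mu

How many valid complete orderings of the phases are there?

20

3 phases have no prerequisites (phase alpha, phase eta, phase theta), so any of them could come first.
Systematically extending each partial ordering one phase at a time and counting, there are 20 complete orderings.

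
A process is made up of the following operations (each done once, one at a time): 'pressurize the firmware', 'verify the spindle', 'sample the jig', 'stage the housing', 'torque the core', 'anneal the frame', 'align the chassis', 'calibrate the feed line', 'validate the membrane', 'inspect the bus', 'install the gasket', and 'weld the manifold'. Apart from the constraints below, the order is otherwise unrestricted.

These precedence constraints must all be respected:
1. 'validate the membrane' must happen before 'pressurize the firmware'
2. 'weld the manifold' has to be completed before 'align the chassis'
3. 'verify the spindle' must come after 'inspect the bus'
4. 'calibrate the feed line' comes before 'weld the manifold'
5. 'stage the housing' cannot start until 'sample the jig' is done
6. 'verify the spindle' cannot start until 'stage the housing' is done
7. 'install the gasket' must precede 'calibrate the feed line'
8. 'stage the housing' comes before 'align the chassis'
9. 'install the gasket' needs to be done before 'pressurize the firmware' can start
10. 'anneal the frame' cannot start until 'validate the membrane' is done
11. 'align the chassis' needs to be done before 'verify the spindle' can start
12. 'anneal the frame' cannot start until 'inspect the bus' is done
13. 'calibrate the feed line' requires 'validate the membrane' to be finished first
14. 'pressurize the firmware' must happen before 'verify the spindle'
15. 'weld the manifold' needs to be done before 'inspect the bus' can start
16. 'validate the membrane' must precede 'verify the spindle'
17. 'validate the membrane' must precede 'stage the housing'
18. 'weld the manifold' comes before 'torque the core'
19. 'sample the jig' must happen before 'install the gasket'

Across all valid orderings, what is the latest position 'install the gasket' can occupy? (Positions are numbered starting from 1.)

The operations that are forced after 'install the gasket', directly or by a chain of constraints, are 'pressurize the firmware', 'verify the spindle', 'torque the core', 'anneal the frame', 'align the chassis', 'calibrate the feed line', 'inspect the bus', 'weld the manifold'. That's 8 operations.
So at least 8 operations follow 'install the gasket', putting 'install the gasket' no later than position 4. That position is achievable by scheduling everything else first.

4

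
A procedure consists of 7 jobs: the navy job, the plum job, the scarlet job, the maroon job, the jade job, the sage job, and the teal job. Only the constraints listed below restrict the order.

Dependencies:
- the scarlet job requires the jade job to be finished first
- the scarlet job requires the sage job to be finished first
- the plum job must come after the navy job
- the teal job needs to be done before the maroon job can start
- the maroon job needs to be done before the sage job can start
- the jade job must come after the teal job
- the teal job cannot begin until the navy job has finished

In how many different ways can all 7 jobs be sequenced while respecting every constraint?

The navy job is the only job with nothing required before it, so every ordering starts there.
Enumerating by repeatedly choosing an available job (one whose prerequisites are all placed) gives 18 distinct complete orderings.

18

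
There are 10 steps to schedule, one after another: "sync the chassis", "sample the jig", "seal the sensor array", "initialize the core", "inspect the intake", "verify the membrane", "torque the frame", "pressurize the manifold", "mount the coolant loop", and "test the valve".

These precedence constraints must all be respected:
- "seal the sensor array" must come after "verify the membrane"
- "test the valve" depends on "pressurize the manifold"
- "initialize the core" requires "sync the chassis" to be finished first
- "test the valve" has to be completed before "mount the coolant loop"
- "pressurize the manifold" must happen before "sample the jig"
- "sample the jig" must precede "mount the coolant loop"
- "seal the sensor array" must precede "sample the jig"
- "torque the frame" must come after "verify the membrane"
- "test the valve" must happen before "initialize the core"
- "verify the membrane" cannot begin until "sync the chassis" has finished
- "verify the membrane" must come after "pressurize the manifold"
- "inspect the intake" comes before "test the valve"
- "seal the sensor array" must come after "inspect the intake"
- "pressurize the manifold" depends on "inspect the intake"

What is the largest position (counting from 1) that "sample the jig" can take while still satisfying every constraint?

9

Following the constraints forward from "sample the jig", its only required successor is "mount the coolant loop".
So at least 1 step follows "sample the jig", putting "sample the jig" no later than position 9. That position is achievable by scheduling everything else first.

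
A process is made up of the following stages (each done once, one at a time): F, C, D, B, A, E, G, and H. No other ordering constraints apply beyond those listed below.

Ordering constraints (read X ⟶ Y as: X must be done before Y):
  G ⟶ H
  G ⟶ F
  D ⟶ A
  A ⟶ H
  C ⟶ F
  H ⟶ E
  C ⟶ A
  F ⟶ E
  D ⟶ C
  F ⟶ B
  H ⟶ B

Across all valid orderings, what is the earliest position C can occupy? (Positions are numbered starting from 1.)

2

Working backwards through the constraints from C, its only required predecessor is D.
So at minimum 1 stage comes before C, putting C no earlier than position 2. That position is achievable by scheduling exactly that predecessor first.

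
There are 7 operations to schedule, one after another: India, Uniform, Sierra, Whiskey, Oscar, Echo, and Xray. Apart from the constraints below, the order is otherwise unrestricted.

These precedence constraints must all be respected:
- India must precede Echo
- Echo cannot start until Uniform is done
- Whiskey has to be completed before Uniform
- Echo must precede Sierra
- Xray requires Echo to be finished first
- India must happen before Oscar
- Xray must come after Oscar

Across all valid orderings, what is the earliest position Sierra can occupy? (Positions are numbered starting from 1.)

5

Working backwards through the constraints from Sierra, its full set of required predecessors is India, Uniform, Whiskey, Echo — 4 of them.
With 4 mandatory predecessors, the earliest Sierra can sit is position 4+1 = 5, and placing just those 4 first achieves it.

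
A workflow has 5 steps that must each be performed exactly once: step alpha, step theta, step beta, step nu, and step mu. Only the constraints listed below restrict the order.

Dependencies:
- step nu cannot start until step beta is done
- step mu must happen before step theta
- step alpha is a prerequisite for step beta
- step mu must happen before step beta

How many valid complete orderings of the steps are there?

2 steps have no prerequisites (step alpha, step mu), so any of them could come first.
Counting all ways to extend the partial order to a total order gives 7.

7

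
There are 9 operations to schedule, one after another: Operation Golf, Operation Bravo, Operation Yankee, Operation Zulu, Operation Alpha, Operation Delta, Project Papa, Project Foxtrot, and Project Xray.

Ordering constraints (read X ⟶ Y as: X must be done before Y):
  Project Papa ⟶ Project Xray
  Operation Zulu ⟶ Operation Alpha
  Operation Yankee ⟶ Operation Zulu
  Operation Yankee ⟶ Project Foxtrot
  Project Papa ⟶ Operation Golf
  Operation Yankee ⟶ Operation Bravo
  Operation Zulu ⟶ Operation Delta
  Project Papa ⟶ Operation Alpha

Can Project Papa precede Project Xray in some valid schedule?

The constraints force Project Papa before Project Xray, so yes — every valid ordering has Project Papa earlier.

Yes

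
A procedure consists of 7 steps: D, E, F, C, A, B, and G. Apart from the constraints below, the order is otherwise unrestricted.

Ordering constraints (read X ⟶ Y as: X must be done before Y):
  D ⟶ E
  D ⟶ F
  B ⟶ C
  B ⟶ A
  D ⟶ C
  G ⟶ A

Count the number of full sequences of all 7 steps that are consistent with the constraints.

310

3 steps have no prerequisites (D, B, G), so any of them could come first.
Counting all ways to extend the partial order to a total order gives 310.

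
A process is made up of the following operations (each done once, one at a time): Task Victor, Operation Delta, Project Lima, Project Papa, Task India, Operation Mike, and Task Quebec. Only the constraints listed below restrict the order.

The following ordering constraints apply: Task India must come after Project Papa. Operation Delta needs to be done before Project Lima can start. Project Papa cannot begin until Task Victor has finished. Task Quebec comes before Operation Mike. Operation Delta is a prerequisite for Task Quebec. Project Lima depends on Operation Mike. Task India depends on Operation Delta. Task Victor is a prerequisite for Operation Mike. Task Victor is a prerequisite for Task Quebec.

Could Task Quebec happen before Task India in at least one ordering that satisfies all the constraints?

The constraints leave Task Quebec and Task India unordered relative to each other; nothing requires Task India earlier.
That means at least one valid schedule has Task Quebec before Task India.

Yes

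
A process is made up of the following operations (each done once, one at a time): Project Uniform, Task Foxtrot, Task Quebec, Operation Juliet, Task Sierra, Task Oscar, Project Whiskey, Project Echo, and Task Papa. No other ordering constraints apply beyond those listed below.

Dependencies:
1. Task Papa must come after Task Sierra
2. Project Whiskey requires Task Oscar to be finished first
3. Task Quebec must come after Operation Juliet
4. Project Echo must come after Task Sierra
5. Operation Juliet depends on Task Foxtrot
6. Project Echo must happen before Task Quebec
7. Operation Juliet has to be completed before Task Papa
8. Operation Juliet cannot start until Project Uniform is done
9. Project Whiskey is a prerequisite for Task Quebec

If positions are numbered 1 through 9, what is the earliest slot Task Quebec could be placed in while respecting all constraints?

8

The operations that are forced before Task Quebec, directly or transitively, are Project Uniform, Task Foxtrot, Operation Juliet, Task Sierra, Task Oscar, Project Whiskey, Project Echo. That's 7 operations.
So at minimum 7 operations come before Task Quebec, putting Task Quebec no earlier than position 8. That position is achievable by scheduling exactly those predecessors first.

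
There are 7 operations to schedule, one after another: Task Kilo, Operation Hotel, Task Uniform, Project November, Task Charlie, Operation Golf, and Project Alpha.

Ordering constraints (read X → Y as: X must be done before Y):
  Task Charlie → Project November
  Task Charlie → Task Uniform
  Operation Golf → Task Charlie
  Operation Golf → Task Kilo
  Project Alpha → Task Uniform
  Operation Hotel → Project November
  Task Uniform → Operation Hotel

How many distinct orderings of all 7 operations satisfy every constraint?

17

The operations with no prerequisites are Operation Golf, Project Alpha; any of them can be placed first.
Enumerating by repeatedly choosing an available operation (one whose prerequisites are all placed) gives 17 distinct complete orderings.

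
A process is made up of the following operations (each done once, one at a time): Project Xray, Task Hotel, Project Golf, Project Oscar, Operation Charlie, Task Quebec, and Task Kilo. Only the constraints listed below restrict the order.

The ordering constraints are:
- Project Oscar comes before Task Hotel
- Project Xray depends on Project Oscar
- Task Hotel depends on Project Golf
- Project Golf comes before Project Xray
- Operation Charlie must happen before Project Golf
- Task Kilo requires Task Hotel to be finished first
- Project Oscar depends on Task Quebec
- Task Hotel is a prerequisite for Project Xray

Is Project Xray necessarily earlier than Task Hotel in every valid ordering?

The constraints actually force Task Hotel before Project Xray (via Task Hotel → Project Xray), not the other way around.
So Project Xray never precedes Task Hotel.

No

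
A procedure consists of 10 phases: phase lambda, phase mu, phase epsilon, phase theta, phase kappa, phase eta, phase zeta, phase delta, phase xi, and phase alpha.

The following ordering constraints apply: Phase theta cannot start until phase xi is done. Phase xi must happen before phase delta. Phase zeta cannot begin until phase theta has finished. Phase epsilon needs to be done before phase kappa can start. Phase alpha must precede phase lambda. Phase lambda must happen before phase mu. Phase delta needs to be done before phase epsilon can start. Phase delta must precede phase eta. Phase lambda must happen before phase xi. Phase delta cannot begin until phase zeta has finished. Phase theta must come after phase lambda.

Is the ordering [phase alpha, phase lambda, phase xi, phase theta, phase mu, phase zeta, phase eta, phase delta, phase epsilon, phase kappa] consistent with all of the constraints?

The sequence places phase eta ahead of phase delta.
But one of the constraints requires phase delta before phase eta, so this ordering violates it.

No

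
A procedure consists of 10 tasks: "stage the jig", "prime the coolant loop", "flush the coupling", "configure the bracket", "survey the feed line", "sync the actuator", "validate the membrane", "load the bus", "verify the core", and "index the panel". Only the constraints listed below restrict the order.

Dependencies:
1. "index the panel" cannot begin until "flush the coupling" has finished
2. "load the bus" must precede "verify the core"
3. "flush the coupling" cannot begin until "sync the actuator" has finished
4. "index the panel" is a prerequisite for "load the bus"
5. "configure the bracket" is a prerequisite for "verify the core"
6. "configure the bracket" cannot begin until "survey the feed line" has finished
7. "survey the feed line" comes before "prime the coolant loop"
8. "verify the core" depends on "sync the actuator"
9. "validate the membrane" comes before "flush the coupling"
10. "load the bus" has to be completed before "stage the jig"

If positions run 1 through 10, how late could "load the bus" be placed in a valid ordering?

8

Every task that must follow "load the bus" has to come after it. Tracing all chains starting from "load the bus", those tasks are: "stage the jig", "verify the core" — 2 in total.
So at least 2 tasks follow "load the bus", putting "load the bus" no later than position 8. That position is achievable by scheduling everything else first.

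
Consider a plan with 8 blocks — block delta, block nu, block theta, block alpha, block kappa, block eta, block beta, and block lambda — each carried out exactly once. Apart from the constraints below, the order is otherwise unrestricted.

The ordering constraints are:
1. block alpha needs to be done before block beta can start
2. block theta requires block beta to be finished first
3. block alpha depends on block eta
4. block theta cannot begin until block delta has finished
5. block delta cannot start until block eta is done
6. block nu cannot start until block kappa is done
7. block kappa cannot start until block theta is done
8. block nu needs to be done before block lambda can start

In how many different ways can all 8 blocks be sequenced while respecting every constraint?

3

Only block eta has no prerequisites, so it must go first.
Counting all ways to extend the partial order to a total order gives 3.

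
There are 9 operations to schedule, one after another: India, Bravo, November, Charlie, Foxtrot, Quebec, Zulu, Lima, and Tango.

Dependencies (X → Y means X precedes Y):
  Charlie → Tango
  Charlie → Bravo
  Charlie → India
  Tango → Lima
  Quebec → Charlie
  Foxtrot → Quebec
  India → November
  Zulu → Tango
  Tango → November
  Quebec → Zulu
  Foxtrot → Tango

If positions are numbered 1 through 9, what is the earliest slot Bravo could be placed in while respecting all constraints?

Every operation that must precede Bravo has to come before it. Tracing all chains that end at Bravo, those operations are: Charlie, Foxtrot, Quebec — 3 in total.
With 3 mandatory predecessors, the earliest Bravo can sit is position 3+1 = 4, and placing just those 3 first achieves it.

4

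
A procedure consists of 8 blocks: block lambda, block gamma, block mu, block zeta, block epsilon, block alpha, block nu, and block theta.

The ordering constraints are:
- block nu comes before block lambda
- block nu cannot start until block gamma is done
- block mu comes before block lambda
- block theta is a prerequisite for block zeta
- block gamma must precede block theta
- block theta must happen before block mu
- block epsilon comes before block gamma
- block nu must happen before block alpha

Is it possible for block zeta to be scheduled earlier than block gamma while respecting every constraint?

No

The constraints give a chain block gamma → block theta → block zeta, which forces block gamma before block zeta.
Hence block zeta can never be scheduled before block gamma.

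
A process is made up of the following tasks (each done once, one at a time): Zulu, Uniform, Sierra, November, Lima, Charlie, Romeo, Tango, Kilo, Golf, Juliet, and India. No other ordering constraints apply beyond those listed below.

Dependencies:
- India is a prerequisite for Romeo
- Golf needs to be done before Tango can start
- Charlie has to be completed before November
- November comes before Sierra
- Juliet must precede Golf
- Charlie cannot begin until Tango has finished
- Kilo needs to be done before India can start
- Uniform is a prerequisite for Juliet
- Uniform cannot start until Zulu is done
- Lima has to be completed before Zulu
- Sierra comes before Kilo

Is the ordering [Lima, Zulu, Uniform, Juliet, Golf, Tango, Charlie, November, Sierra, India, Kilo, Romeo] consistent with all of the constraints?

Here Kilo comes after India.
Since Kilo is required before India, the ordering is invalid.

No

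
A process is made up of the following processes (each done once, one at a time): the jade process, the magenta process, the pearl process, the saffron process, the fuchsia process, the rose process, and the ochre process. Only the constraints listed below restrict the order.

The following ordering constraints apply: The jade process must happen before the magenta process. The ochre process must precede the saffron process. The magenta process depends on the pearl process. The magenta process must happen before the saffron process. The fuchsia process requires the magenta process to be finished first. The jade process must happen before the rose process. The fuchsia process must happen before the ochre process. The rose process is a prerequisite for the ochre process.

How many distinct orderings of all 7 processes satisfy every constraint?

2 processes have no prerequisites (the jade process, the pearl process), so any of them could come first.
Enumerating by repeatedly choosing an available process (one whose prerequisites are all placed) gives 7 distinct complete orderings.

7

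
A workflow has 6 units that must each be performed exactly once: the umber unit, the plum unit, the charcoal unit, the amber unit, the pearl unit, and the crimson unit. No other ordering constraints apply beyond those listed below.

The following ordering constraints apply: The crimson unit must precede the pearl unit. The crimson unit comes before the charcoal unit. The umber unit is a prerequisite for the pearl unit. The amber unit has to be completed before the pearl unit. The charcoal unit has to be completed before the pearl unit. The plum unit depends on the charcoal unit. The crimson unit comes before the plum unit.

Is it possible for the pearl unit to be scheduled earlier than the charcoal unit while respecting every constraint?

No

There is a dependency chain the charcoal unit → the pearl unit, so the pearl unit always comes after the charcoal unit.
Hence the pearl unit can never be scheduled before the charcoal unit.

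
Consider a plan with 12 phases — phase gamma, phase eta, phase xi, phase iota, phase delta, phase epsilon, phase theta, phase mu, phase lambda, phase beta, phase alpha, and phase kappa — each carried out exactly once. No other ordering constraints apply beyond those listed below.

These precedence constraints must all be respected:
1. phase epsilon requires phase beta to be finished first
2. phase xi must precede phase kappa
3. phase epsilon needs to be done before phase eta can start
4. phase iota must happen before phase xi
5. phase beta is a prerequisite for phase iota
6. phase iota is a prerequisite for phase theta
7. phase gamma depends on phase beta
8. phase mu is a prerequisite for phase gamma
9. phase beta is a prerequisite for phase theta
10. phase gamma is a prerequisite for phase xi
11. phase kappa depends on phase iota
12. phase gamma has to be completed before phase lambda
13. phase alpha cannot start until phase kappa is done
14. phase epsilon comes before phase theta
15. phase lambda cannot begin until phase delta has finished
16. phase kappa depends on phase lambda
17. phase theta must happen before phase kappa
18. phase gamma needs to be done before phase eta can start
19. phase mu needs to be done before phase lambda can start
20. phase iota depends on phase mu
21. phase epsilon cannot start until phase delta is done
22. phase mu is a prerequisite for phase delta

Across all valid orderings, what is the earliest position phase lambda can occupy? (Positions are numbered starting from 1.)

5

Working backwards through the constraints from phase lambda, its full set of required predecessors is phase gamma, phase delta, phase mu, phase beta — 4 of them.
With 4 mandatory predecessors, the earliest phase lambda can sit is position 4+1 = 5, and placing just those 4 first achieves it.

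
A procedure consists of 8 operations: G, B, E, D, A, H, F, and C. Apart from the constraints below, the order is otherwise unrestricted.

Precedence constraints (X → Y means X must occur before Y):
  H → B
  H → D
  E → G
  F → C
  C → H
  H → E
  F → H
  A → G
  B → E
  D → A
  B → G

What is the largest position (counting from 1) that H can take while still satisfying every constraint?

3

Following every chain forward from H, the operations that must come later are G, B, E, D, A — 5 of them.
With 5 mandatory successors out of 8 operations total, the latest slot for H is 8−5 = 3, and it's reachable by doing all non-successors before H.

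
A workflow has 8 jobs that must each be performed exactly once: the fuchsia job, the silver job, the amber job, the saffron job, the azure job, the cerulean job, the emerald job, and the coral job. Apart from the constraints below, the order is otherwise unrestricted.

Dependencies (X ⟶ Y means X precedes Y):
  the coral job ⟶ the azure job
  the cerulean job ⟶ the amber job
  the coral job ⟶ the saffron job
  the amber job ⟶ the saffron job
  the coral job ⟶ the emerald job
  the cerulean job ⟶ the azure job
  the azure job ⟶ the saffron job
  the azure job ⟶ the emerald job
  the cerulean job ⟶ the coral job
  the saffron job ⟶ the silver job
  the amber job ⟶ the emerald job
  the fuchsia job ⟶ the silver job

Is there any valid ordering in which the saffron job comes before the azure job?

The constraints give a chain the azure job → the saffron job, which forces the azure job before the saffron job.
Hence the saffron job can never be scheduled before the azure job.

No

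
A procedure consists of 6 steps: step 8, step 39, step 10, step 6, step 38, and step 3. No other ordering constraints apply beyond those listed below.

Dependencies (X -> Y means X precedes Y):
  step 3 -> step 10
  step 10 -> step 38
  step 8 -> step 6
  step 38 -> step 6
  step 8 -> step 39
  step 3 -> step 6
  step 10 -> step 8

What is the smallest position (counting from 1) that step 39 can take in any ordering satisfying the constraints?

4

Every step that must precede step 39 has to come before it. Tracing all chains that end at step 39, those steps are: step 8, step 10, step 3 — 3 in total.
So at minimum 3 steps come before step 39, putting step 39 no earlier than position 4. That position is achievable by scheduling exactly those predecessors first.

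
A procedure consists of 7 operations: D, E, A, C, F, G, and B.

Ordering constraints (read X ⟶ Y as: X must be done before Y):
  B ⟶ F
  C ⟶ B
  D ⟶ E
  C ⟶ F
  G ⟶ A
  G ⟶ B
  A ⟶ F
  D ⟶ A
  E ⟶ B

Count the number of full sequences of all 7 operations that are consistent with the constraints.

The operations with no prerequisites are D, C, G; any of them can be placed first.
Counting all ways to extend the partial order to a total order gives 37.

37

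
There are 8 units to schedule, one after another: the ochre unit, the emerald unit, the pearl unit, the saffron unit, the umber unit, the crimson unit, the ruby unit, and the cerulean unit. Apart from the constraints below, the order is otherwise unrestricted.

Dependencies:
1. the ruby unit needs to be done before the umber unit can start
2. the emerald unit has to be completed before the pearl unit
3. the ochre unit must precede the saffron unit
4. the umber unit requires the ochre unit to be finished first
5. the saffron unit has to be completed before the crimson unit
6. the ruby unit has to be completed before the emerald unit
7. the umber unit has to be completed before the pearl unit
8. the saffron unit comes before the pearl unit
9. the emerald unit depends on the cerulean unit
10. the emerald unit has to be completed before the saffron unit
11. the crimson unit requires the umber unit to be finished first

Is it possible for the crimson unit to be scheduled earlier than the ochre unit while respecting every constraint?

No

There is a dependency chain the ochre unit → the saffron unit → the crimson unit, so the crimson unit always comes after the ochre unit.
So no valid ordering can have the crimson unit before the ochre unit.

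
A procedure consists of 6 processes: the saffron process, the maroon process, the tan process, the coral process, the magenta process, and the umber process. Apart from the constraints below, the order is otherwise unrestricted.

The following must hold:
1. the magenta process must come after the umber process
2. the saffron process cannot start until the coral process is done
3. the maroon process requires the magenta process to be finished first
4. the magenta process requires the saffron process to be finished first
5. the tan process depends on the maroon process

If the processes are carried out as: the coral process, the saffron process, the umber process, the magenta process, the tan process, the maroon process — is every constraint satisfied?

Here the maroon process comes after the tan process.
That contradicts the constraint that the maroon process must precede the tan process.

No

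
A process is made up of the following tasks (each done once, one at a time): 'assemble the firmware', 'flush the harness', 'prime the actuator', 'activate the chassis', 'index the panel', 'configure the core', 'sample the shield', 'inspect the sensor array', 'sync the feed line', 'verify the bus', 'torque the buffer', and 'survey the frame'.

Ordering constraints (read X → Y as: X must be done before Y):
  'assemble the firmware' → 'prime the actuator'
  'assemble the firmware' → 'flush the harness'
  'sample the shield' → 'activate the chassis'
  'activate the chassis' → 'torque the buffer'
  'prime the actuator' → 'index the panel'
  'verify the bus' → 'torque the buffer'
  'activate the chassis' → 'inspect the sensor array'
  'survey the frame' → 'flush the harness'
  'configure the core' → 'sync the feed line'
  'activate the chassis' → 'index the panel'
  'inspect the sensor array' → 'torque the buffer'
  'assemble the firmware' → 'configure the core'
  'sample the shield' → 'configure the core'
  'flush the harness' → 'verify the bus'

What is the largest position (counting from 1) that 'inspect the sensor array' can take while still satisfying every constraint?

The only task forced after 'inspect the sensor array' (directly or by a chain) is 'torque the buffer'.
With 1 mandatory successor out of 12 tasks total, the latest slot for 'inspect the sensor array' is 12−1 = 11, and it's reachable by doing all non-successors before 'inspect the sensor array'.

11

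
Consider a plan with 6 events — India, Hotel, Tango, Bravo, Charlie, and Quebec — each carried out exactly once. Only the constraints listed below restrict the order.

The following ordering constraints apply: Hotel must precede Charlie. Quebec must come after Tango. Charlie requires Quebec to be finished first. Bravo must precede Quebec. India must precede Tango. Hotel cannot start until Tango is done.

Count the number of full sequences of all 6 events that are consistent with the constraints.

7

2 events have no prerequisites (India, Bravo), so any of them could come first.
Counting all ways to extend the partial order to a total order gives 7.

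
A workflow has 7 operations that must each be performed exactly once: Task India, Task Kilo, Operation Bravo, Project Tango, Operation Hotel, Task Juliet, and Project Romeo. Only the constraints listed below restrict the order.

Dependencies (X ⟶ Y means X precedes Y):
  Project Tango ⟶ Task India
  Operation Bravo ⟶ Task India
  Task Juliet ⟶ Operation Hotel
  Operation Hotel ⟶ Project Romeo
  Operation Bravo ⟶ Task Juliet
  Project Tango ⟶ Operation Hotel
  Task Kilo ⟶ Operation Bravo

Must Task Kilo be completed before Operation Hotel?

Yes

Chaining the stated constraints: Task Kilo → Operation Bravo → Task Juliet → Operation Hotel.
That forces Task Kilo before Operation Hotel in every valid schedule.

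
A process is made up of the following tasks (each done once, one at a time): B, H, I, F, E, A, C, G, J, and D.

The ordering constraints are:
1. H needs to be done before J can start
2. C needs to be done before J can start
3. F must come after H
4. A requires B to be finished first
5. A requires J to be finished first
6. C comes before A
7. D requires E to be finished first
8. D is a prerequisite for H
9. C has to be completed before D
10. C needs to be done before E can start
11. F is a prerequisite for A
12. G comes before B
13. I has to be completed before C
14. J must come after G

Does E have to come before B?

No

Nothing in the constraints links E and B; they are unordered relative to each other.
There exist valid orderings with B before E, so E is not required to come first.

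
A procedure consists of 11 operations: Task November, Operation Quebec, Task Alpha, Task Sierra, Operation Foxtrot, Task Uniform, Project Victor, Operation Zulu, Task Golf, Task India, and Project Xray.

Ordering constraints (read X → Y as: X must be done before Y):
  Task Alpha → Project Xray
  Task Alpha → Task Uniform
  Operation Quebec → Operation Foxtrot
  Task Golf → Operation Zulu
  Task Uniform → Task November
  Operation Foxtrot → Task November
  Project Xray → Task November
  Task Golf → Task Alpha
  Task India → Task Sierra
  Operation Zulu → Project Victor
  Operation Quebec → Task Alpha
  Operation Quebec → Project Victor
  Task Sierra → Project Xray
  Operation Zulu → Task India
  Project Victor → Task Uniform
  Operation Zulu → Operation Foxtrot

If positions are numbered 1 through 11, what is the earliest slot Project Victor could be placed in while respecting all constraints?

The operations that are forced before Project Victor, directly or transitively, are Operation Quebec, Operation Zulu, Task Golf. That's 3 operations.
With 3 mandatory predecessors, the earliest Project Victor can sit is position 3+1 = 4, and placing just those 3 first achieves it.

4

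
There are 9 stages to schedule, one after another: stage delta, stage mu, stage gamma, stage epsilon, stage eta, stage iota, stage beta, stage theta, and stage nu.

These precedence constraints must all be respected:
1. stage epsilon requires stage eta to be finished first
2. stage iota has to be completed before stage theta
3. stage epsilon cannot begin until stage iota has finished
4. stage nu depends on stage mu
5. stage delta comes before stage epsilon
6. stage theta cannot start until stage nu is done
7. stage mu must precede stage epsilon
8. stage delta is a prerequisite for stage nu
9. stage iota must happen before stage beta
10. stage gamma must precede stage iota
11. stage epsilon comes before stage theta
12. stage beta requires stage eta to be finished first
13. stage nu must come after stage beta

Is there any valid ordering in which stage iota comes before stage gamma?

No

The constraints give a chain stage gamma → stage iota, which forces stage gamma before stage iota.
So no valid ordering can have stage iota before stage gamma.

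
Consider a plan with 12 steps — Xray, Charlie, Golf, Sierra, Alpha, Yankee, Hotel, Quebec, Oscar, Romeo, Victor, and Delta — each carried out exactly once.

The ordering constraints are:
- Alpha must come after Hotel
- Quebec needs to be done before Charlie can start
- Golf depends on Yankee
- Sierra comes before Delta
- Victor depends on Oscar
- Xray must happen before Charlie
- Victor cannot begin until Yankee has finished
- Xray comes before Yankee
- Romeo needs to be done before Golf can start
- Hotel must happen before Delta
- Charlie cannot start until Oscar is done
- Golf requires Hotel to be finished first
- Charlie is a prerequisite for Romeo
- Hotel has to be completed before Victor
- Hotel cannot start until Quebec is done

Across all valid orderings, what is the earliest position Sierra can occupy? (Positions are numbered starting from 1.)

1

Sierra has no prerequisites at all, so it can go in position 1.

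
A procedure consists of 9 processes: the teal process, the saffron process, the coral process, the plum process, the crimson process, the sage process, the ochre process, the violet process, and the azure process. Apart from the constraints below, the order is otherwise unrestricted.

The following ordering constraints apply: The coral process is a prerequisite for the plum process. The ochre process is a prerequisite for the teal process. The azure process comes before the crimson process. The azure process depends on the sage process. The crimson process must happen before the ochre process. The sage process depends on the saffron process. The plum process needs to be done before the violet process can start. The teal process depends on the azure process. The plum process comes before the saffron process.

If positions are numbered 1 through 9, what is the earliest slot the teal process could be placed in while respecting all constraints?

8

Working backwards through the constraints from the teal process, its full set of required predecessors is the saffron process, the coral process, the plum process, the crimson process, the sage process, the ochre process, the azure process — 7 of them.
With 7 mandatory predecessors, the earliest the teal process can sit is position 7+1 = 8, and placing just those 7 first achieves it.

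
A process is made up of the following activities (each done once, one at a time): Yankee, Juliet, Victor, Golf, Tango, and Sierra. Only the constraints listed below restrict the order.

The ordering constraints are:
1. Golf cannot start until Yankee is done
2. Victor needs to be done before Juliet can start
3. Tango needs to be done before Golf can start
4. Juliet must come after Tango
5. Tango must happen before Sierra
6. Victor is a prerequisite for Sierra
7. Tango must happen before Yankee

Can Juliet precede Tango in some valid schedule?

No

Following Tango → Juliet, Tango must precede Juliet in every valid ordering.
Hence Juliet can never be scheduled before Tango.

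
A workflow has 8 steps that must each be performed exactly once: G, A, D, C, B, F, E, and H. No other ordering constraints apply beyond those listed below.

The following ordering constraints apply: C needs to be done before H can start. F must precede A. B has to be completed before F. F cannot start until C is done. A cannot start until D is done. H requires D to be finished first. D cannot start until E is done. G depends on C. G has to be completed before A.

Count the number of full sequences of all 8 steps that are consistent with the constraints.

239

3 steps have no prerequisites (C, B, E), so any of them could come first.
Systematically extending each partial ordering one step at a time and counting, there are 239 complete orderings.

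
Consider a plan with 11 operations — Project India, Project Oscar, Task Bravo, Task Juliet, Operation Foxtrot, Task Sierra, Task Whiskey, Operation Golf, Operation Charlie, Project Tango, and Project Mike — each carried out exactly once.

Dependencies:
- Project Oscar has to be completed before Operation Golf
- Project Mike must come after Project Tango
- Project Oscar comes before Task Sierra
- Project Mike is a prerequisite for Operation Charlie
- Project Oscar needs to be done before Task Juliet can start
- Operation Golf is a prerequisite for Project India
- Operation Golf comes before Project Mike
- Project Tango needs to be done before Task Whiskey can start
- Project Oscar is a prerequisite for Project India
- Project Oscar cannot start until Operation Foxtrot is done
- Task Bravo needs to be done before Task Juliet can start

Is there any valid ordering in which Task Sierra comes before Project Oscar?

No

The constraints give a chain Project Oscar → Task Sierra, which forces Project Oscar before Task Sierra.
So no valid ordering can have Task Sierra before Project Oscar.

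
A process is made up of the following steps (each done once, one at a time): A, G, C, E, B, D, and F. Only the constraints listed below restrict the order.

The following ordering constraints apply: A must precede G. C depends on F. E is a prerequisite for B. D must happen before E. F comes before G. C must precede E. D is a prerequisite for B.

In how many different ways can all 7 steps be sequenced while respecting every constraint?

58

The steps with no prerequisites are A, D, F; any of them can be placed first.
Counting all ways to extend the partial order to a total order gives 58.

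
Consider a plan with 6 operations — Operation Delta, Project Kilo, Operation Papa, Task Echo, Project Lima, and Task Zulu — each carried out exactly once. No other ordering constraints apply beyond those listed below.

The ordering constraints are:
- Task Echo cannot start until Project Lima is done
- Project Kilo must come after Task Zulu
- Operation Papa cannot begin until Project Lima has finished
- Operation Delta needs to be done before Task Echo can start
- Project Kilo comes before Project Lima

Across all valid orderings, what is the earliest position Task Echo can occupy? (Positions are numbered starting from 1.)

5

Working backwards through the constraints from Task Echo, its full set of required predecessors is Operation Delta, Project Kilo, Project Lima, Task Zulu — 4 of them.
With 4 mandatory predecessors, the earliest Task Echo can sit is position 4+1 = 5, and placing just those 4 first achieves it.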